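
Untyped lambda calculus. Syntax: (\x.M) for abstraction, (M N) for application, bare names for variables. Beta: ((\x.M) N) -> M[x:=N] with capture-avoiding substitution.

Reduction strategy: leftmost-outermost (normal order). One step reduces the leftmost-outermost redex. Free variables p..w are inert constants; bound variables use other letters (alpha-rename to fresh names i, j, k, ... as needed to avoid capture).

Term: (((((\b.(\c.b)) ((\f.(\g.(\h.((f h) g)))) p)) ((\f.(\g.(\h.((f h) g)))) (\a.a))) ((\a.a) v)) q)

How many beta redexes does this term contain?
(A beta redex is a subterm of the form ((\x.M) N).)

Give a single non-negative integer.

Term: (((((\b.(\c.b)) ((\f.(\g.(\h.((f h) g)))) p)) ((\f.(\g.(\h.((f h) g)))) (\a.a))) ((\a.a) v)) q)
  Redex: ((\b.(\c.b)) ((\f.(\g.(\h.((f h) g)))) p))
  Redex: ((\f.(\g.(\h.((f h) g)))) p)
  Redex: ((\f.(\g.(\h.((f h) g)))) (\a.a))
  Redex: ((\a.a) v)
Total redexes: 4

Answer: 4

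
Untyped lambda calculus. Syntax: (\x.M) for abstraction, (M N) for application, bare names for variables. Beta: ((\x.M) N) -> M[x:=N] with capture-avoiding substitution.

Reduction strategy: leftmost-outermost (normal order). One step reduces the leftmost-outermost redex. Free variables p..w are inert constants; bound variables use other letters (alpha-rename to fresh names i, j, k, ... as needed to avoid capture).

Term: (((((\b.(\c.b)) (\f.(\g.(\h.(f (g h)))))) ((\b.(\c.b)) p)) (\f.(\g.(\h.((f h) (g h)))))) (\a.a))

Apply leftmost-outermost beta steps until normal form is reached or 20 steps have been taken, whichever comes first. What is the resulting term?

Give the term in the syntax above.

Step 0: (((((\b.(\c.b)) (\f.(\g.(\h.(f (g h)))))) ((\b.(\c.b)) p)) (\f.(\g.(\h.((f h) (g h)))))) (\a.a))
Step 1: ((((\c.(\f.(\g.(\h.(f (g h)))))) ((\b.(\c.b)) p)) (\f.(\g.(\h.((f h) (g h)))))) (\a.a))
Step 2: (((\f.(\g.(\h.(f (g h))))) (\f.(\g.(\h.((f h) (g h)))))) (\a.a))
Step 3: ((\g.(\h.((\f.(\g.(\h.((f h) (g h))))) (g h)))) (\a.a))
Step 4: (\h.((\f.(\g.(\h.((f h) (g h))))) ((\a.a) h)))
Step 5: (\h.(\g.(\i.((((\a.a) h) i) (g i)))))
Step 6: (\h.(\g.(\i.((h i) (g i)))))

Answer: (\h.(\g.(\i.((h i) (g i)))))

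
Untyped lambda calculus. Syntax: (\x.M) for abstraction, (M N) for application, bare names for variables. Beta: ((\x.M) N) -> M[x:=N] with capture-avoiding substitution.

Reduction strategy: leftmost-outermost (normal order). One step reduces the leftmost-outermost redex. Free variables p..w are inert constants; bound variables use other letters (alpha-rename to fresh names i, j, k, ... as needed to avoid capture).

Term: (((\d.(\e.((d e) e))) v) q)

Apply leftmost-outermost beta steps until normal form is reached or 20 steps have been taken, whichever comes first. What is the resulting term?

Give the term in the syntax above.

Step 0: (((\d.(\e.((d e) e))) v) q)
Step 1: ((\e.((v e) e)) q)
Step 2: ((v q) q)

Answer: ((v q) q)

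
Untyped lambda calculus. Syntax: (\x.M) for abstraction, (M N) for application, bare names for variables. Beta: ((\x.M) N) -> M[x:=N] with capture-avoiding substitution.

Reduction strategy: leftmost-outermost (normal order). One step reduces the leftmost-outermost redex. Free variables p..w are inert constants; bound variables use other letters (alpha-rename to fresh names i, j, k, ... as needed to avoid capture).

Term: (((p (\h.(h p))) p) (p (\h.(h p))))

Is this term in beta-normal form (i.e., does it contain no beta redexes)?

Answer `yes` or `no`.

Answer: yes

Derivation:
Term: (((p (\h.(h p))) p) (p (\h.(h p))))
No beta redexes found.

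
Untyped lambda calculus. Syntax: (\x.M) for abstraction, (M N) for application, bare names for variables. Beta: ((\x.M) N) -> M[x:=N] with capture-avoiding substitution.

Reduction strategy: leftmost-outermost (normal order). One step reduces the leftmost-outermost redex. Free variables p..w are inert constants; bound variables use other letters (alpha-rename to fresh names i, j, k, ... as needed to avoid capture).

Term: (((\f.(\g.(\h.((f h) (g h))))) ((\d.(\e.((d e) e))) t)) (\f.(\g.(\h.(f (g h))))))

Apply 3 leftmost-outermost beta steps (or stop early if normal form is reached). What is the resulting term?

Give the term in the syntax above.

Answer: (\h.(((\e.((t e) e)) h) ((\f.(\g.(\h.(f (g h))))) h)))

Derivation:
Step 0: (((\f.(\g.(\h.((f h) (g h))))) ((\d.(\e.((d e) e))) t)) (\f.(\g.(\h.(f (g h))))))
Step 1: ((\g.(\h.((((\d.(\e.((d e) e))) t) h) (g h)))) (\f.(\g.(\h.(f (g h))))))
Step 2: (\h.((((\d.(\e.((d e) e))) t) h) ((\f.(\g.(\h.(f (g h))))) h)))
Step 3: (\h.(((\e.((t e) e)) h) ((\f.(\g.(\h.(f (g h))))) h)))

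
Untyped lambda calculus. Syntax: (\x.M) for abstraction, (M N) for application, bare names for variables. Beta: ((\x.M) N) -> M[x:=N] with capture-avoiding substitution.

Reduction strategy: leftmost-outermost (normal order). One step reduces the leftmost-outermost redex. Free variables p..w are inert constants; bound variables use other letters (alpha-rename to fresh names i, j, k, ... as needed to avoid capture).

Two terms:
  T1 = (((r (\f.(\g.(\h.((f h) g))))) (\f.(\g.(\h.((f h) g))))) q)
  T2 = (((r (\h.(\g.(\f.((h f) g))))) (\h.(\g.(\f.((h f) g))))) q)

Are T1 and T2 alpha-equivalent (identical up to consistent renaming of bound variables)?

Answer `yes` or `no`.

Term 1: (((r (\f.(\g.(\h.((f h) g))))) (\f.(\g.(\h.((f h) g))))) q)
Term 2: (((r (\h.(\g.(\f.((h f) g))))) (\h.(\g.(\f.((h f) g))))) q)
Alpha-equivalence: compare structure up to binder renaming.
Result: True

Answer: yes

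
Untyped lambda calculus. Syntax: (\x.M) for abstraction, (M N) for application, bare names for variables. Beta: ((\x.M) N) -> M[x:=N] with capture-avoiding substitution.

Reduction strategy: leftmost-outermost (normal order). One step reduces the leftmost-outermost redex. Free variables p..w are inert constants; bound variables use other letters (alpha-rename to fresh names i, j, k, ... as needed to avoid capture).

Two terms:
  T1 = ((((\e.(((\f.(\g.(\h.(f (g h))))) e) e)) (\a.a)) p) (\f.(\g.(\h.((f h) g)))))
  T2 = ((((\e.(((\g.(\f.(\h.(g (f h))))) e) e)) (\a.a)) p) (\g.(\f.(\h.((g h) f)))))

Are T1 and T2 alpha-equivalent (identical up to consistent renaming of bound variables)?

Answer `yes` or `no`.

Answer: yes

Derivation:
Term 1: ((((\e.(((\f.(\g.(\h.(f (g h))))) e) e)) (\a.a)) p) (\f.(\g.(\h.((f h) g)))))
Term 2: ((((\e.(((\g.(\f.(\h.(g (f h))))) e) e)) (\a.a)) p) (\g.(\f.(\h.((g h) f)))))
Alpha-equivalence: compare structure up to binder renaming.
Result: True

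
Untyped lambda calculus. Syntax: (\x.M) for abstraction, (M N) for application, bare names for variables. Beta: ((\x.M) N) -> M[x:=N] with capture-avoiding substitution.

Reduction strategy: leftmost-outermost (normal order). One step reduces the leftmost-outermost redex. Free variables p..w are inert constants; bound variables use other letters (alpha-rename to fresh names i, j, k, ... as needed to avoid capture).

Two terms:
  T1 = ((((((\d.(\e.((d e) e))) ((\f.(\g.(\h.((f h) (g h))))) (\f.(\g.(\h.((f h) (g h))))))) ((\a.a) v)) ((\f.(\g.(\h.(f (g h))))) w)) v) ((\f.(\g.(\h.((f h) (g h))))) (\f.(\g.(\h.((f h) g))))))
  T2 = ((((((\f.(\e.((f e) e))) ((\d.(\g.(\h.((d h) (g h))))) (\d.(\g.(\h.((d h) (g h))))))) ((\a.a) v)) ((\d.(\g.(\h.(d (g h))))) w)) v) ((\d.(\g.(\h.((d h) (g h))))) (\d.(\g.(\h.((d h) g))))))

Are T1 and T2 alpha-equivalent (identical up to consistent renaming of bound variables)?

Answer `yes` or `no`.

Answer: yes

Derivation:
Term 1: ((((((\d.(\e.((d e) e))) ((\f.(\g.(\h.((f h) (g h))))) (\f.(\g.(\h.((f h) (g h))))))) ((\a.a) v)) ((\f.(\g.(\h.(f (g h))))) w)) v) ((\f.(\g.(\h.((f h) (g h))))) (\f.(\g.(\h.((f h) g))))))
Term 2: ((((((\f.(\e.((f e) e))) ((\d.(\g.(\h.((d h) (g h))))) (\d.(\g.(\h.((d h) (g h))))))) ((\a.a) v)) ((\d.(\g.(\h.(d (g h))))) w)) v) ((\d.(\g.(\h.((d h) (g h))))) (\d.(\g.(\h.((d h) g))))))
Alpha-equivalence: compare structure up to binder renaming.
Result: True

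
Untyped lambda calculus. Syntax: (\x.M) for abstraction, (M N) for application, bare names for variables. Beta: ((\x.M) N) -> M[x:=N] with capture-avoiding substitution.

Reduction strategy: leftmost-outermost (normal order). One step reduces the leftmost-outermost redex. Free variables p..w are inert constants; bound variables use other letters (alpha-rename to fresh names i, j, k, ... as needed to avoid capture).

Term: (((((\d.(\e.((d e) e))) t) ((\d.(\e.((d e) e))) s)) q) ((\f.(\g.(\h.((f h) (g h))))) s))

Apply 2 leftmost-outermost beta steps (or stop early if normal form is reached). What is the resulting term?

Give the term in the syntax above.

Step 0: (((((\d.(\e.((d e) e))) t) ((\d.(\e.((d e) e))) s)) q) ((\f.(\g.(\h.((f h) (g h))))) s))
Step 1: ((((\e.((t e) e)) ((\d.(\e.((d e) e))) s)) q) ((\f.(\g.(\h.((f h) (g h))))) s))
Step 2: ((((t ((\d.(\e.((d e) e))) s)) ((\d.(\e.((d e) e))) s)) q) ((\f.(\g.(\h.((f h) (g h))))) s))

Answer: ((((t ((\d.(\e.((d e) e))) s)) ((\d.(\e.((d e) e))) s)) q) ((\f.(\g.(\h.((f h) (g h))))) s))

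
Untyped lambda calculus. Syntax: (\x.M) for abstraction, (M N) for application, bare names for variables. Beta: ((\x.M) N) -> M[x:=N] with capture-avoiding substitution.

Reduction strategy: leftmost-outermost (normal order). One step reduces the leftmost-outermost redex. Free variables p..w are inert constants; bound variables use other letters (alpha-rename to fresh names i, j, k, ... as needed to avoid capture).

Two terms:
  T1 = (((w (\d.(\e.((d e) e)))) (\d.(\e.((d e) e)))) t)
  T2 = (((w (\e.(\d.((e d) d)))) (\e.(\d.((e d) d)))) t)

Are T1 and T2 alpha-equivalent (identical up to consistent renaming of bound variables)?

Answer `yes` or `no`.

Term 1: (((w (\d.(\e.((d e) e)))) (\d.(\e.((d e) e)))) t)
Term 2: (((w (\e.(\d.((e d) d)))) (\e.(\d.((e d) d)))) t)
Alpha-equivalence: compare structure up to binder renaming.
Result: True

Answer: yes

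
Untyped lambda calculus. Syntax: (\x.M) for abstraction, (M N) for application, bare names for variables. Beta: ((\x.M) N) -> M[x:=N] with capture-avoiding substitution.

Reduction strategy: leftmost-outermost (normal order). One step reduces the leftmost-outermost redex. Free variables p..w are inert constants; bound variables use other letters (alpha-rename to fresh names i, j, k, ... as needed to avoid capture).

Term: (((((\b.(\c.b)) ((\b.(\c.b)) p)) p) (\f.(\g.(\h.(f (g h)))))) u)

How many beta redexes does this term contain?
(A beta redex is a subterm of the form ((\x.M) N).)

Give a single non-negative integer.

Term: (((((\b.(\c.b)) ((\b.(\c.b)) p)) p) (\f.(\g.(\h.(f (g h)))))) u)
  Redex: ((\b.(\c.b)) ((\b.(\c.b)) p))
  Redex: ((\b.(\c.b)) p)
Total redexes: 2

Answer: 2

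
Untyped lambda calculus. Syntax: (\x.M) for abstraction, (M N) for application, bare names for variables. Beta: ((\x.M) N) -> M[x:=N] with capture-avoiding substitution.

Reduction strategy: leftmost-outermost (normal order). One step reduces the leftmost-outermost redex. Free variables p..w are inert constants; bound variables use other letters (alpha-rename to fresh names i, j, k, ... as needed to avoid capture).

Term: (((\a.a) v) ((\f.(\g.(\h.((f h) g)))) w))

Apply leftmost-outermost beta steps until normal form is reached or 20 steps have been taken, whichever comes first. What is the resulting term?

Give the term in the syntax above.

Step 0: (((\a.a) v) ((\f.(\g.(\h.((f h) g)))) w))
Step 1: (v ((\f.(\g.(\h.((f h) g)))) w))
Step 2: (v (\g.(\h.((w h) g))))

Answer: (v (\g.(\h.((w h) g))))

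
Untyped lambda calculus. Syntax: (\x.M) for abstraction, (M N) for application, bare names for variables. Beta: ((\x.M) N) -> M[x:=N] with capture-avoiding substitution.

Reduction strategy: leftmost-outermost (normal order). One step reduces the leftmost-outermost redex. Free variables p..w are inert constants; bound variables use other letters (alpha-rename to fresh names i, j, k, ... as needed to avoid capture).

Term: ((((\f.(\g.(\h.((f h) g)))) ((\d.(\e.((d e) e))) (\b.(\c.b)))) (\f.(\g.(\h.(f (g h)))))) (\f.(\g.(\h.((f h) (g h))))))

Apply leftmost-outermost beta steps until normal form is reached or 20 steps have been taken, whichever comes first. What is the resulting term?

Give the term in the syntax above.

Answer: (\g.(\h.(\i.(h ((g h) i)))))

Derivation:
Step 0: ((((\f.(\g.(\h.((f h) g)))) ((\d.(\e.((d e) e))) (\b.(\c.b)))) (\f.(\g.(\h.(f (g h)))))) (\f.(\g.(\h.((f h) (g h))))))
Step 1: (((\g.(\h.((((\d.(\e.((d e) e))) (\b.(\c.b))) h) g))) (\f.(\g.(\h.(f (g h)))))) (\f.(\g.(\h.((f h) (g h))))))
Step 2: ((\h.((((\d.(\e.((d e) e))) (\b.(\c.b))) h) (\f.(\g.(\h.(f (g h))))))) (\f.(\g.(\h.((f h) (g h))))))
Step 3: ((((\d.(\e.((d e) e))) (\b.(\c.b))) (\f.(\g.(\h.((f h) (g h)))))) (\f.(\g.(\h.(f (g h))))))
Step 4: (((\e.(((\b.(\c.b)) e) e)) (\f.(\g.(\h.((f h) (g h)))))) (\f.(\g.(\h.(f (g h))))))
Step 5: ((((\b.(\c.b)) (\f.(\g.(\h.((f h) (g h)))))) (\f.(\g.(\h.((f h) (g h)))))) (\f.(\g.(\h.(f (g h))))))
Step 6: (((\c.(\f.(\g.(\h.((f h) (g h)))))) (\f.(\g.(\h.((f h) (g h)))))) (\f.(\g.(\h.(f (g h))))))
Step 7: ((\f.(\g.(\h.((f h) (g h))))) (\f.(\g.(\h.(f (g h))))))
Step 8: (\g.(\h.(((\f.(\g.(\h.(f (g h))))) h) (g h))))
Step 9: (\g.(\h.((\g.(\i.(h (g i)))) (g h))))
Step 10: (\g.(\h.(\i.(h ((g h) i)))))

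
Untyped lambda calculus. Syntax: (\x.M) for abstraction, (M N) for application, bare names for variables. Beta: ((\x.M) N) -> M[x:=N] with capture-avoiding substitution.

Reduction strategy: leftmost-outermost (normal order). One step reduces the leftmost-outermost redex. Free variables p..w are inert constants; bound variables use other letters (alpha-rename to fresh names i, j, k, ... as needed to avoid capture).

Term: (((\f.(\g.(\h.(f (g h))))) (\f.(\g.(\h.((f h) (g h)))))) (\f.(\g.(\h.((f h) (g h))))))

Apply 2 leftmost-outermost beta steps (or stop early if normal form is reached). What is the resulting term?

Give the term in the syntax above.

Step 0: (((\f.(\g.(\h.(f (g h))))) (\f.(\g.(\h.((f h) (g h)))))) (\f.(\g.(\h.((f h) (g h))))))
Step 1: ((\g.(\h.((\f.(\g.(\h.((f h) (g h))))) (g h)))) (\f.(\g.(\h.((f h) (g h))))))
Step 2: (\h.((\f.(\g.(\h.((f h) (g h))))) ((\f.(\g.(\h.((f h) (g h))))) h)))

Answer: (\h.((\f.(\g.(\h.((f h) (g h))))) ((\f.(\g.(\h.((f h) (g h))))) h)))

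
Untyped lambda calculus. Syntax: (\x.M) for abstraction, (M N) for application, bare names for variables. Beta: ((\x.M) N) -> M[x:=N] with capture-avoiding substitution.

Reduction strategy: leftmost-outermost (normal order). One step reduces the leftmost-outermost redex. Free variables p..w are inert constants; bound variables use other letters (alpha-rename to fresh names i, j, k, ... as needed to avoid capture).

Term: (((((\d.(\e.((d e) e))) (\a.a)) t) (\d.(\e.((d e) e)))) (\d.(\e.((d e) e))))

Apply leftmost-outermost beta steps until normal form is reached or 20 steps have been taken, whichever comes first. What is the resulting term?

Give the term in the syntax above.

Answer: (((t t) (\d.(\e.((d e) e)))) (\d.(\e.((d e) e))))

Derivation:
Step 0: (((((\d.(\e.((d e) e))) (\a.a)) t) (\d.(\e.((d e) e)))) (\d.(\e.((d e) e))))
Step 1: ((((\e.(((\a.a) e) e)) t) (\d.(\e.((d e) e)))) (\d.(\e.((d e) e))))
Step 2: (((((\a.a) t) t) (\d.(\e.((d e) e)))) (\d.(\e.((d e) e))))
Step 3: (((t t) (\d.(\e.((d e) e)))) (\d.(\e.((d e) e))))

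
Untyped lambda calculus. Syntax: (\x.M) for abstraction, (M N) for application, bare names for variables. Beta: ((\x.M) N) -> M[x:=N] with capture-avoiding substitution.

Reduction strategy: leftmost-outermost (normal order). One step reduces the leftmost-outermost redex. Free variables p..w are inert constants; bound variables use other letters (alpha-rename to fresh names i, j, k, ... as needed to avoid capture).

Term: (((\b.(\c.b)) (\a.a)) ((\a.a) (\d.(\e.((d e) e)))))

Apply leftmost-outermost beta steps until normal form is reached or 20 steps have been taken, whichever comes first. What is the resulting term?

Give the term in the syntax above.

Step 0: (((\b.(\c.b)) (\a.a)) ((\a.a) (\d.(\e.((d e) e)))))
Step 1: ((\c.(\a.a)) ((\a.a) (\d.(\e.((d e) e)))))
Step 2: (\a.a)

Answer: (\a.a)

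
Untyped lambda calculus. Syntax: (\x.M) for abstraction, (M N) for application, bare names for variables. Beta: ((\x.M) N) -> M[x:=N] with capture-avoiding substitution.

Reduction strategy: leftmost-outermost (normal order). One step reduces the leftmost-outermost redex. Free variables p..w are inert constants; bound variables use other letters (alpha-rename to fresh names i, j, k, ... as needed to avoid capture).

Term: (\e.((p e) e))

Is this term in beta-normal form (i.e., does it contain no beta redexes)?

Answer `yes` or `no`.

Term: (\e.((p e) e))
No beta redexes found.

Answer: yes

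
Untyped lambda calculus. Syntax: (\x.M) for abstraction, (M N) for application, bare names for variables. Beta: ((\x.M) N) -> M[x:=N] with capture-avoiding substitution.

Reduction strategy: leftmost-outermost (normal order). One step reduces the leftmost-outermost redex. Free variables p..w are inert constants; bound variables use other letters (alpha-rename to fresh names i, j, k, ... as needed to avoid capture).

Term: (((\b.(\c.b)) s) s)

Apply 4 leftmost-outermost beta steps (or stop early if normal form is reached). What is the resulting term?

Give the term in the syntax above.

Answer: s

Derivation:
Step 0: (((\b.(\c.b)) s) s)
Step 1: ((\c.s) s)
Step 2: s
Step 3: (normal form reached)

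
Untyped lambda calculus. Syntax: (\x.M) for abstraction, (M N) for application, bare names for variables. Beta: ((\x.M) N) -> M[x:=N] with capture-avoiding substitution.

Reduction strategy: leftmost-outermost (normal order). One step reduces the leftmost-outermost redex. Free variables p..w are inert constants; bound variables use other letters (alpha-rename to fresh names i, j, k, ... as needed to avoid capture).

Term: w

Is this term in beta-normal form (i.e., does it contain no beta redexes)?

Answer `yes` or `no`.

Term: w
No beta redexes found.

Answer: yes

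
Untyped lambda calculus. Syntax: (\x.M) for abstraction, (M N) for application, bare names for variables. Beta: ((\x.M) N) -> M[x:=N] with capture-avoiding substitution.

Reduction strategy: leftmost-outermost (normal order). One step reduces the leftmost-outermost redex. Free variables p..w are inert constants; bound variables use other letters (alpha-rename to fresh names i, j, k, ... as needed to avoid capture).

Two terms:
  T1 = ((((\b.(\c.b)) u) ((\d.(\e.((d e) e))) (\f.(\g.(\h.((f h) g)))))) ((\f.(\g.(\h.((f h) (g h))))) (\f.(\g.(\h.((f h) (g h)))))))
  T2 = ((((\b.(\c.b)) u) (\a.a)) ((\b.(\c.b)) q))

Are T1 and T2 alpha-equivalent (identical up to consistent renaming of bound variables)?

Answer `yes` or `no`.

Term 1: ((((\b.(\c.b)) u) ((\d.(\e.((d e) e))) (\f.(\g.(\h.((f h) g)))))) ((\f.(\g.(\h.((f h) (g h))))) (\f.(\g.(\h.((f h) (g h)))))))
Term 2: ((((\b.(\c.b)) u) (\a.a)) ((\b.(\c.b)) q))
Alpha-equivalence: compare structure up to binder renaming.
Result: False

Answer: no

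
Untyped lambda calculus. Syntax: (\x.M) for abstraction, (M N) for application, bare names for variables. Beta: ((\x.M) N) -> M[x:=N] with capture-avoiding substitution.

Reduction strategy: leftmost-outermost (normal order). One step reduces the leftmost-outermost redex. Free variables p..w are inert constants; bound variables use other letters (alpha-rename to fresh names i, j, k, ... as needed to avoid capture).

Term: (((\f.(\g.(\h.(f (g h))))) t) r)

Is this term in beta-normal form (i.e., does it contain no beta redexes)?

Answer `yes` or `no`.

Term: (((\f.(\g.(\h.(f (g h))))) t) r)
Found 1 beta redex(es).

Answer: no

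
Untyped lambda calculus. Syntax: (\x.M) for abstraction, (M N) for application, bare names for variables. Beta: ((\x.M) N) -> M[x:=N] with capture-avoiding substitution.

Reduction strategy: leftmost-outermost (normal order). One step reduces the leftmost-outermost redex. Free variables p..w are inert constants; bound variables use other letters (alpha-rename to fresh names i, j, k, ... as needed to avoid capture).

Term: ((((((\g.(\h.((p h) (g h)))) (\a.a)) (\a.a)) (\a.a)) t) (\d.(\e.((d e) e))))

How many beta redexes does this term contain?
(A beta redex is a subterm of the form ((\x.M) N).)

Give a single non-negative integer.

Answer: 1

Derivation:
Term: ((((((\g.(\h.((p h) (g h)))) (\a.a)) (\a.a)) (\a.a)) t) (\d.(\e.((d e) e))))
  Redex: ((\g.(\h.((p h) (g h)))) (\a.a))
Total redexes: 1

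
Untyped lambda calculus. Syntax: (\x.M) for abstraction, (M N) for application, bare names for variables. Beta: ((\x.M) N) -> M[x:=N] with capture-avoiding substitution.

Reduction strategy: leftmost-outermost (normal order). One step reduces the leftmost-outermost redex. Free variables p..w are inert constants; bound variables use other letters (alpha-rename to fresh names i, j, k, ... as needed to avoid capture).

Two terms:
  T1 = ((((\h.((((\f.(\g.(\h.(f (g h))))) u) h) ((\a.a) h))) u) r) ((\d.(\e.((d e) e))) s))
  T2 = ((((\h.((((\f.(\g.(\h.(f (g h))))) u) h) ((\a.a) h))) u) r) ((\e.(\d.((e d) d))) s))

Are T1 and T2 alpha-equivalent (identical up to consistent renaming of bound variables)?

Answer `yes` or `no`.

Answer: yes

Derivation:
Term 1: ((((\h.((((\f.(\g.(\h.(f (g h))))) u) h) ((\a.a) h))) u) r) ((\d.(\e.((d e) e))) s))
Term 2: ((((\h.((((\f.(\g.(\h.(f (g h))))) u) h) ((\a.a) h))) u) r) ((\e.(\d.((e d) d))) s))
Alpha-equivalence: compare structure up to binder renaming.
Result: True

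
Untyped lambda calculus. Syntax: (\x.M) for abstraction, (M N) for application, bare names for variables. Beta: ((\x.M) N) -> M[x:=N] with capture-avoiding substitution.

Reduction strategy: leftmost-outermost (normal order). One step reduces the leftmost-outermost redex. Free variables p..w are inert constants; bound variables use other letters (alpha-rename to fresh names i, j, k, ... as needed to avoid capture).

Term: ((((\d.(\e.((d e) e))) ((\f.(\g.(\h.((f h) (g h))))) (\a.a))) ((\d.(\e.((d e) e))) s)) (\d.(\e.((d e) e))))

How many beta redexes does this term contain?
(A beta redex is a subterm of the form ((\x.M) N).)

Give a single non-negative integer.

Term: ((((\d.(\e.((d e) e))) ((\f.(\g.(\h.((f h) (g h))))) (\a.a))) ((\d.(\e.((d e) e))) s)) (\d.(\e.((d e) e))))
  Redex: ((\d.(\e.((d e) e))) ((\f.(\g.(\h.((f h) (g h))))) (\a.a)))
  Redex: ((\f.(\g.(\h.((f h) (g h))))) (\a.a))
  Redex: ((\d.(\e.((d e) e))) s)
Total redexes: 3

Answer: 3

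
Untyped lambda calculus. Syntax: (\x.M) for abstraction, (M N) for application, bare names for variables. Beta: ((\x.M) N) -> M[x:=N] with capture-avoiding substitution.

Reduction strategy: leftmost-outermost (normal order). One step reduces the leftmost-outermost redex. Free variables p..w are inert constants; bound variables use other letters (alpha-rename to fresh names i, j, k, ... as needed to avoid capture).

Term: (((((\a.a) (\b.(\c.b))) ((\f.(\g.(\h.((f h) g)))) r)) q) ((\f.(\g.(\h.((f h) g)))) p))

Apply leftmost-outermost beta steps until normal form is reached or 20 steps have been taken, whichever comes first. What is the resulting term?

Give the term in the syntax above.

Answer: (\h.((r h) (\g.(\h.((p h) g)))))

Derivation:
Step 0: (((((\a.a) (\b.(\c.b))) ((\f.(\g.(\h.((f h) g)))) r)) q) ((\f.(\g.(\h.((f h) g)))) p))
Step 1: ((((\b.(\c.b)) ((\f.(\g.(\h.((f h) g)))) r)) q) ((\f.(\g.(\h.((f h) g)))) p))
Step 2: (((\c.((\f.(\g.(\h.((f h) g)))) r)) q) ((\f.(\g.(\h.((f h) g)))) p))
Step 3: (((\f.(\g.(\h.((f h) g)))) r) ((\f.(\g.(\h.((f h) g)))) p))
Step 4: ((\g.(\h.((r h) g))) ((\f.(\g.(\h.((f h) g)))) p))
Step 5: (\h.((r h) ((\f.(\g.(\h.((f h) g)))) p)))
Step 6: (\h.((r h) (\g.(\h.((p h) g)))))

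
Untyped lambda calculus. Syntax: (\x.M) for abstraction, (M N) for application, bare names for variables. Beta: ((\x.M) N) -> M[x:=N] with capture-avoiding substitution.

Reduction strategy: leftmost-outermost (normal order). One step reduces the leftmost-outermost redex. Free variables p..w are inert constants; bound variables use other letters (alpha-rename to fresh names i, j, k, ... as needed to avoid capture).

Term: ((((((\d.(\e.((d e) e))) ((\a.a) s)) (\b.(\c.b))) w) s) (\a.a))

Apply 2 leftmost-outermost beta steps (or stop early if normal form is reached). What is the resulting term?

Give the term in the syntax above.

Answer: (((((((\a.a) s) (\b.(\c.b))) (\b.(\c.b))) w) s) (\a.a))

Derivation:
Step 0: ((((((\d.(\e.((d e) e))) ((\a.a) s)) (\b.(\c.b))) w) s) (\a.a))
Step 1: (((((\e.((((\a.a) s) e) e)) (\b.(\c.b))) w) s) (\a.a))
Step 2: (((((((\a.a) s) (\b.(\c.b))) (\b.(\c.b))) w) s) (\a.a))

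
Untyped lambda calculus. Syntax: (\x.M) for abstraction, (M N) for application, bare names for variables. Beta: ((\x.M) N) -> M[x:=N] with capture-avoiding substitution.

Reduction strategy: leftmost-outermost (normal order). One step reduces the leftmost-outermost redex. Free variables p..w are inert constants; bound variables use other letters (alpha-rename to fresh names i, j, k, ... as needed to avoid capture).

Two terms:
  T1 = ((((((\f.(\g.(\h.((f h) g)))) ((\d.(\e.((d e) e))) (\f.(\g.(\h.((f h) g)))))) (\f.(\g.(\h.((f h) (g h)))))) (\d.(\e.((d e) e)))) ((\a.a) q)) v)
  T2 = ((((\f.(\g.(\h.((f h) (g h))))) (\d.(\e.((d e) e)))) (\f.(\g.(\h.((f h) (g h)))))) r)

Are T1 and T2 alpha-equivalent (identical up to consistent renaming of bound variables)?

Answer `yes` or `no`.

Term 1: ((((((\f.(\g.(\h.((f h) g)))) ((\d.(\e.((d e) e))) (\f.(\g.(\h.((f h) g)))))) (\f.(\g.(\h.((f h) (g h)))))) (\d.(\e.((d e) e)))) ((\a.a) q)) v)
Term 2: ((((\f.(\g.(\h.((f h) (g h))))) (\d.(\e.((d e) e)))) (\f.(\g.(\h.((f h) (g h)))))) r)
Alpha-equivalence: compare structure up to binder renaming.
Result: False

Answer: no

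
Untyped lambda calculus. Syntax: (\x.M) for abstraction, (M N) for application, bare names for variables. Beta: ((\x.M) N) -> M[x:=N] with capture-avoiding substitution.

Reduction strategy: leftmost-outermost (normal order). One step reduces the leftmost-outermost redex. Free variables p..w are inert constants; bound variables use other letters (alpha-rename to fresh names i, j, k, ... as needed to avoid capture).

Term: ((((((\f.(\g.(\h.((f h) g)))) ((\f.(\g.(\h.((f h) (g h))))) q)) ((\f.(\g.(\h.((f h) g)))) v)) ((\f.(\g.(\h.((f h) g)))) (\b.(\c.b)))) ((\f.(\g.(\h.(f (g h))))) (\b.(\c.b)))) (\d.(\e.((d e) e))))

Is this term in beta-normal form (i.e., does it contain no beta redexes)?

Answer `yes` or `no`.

Answer: no

Derivation:
Term: ((((((\f.(\g.(\h.((f h) g)))) ((\f.(\g.(\h.((f h) (g h))))) q)) ((\f.(\g.(\h.((f h) g)))) v)) ((\f.(\g.(\h.((f h) g)))) (\b.(\c.b)))) ((\f.(\g.(\h.(f (g h))))) (\b.(\c.b)))) (\d.(\e.((d e) e))))
Found 5 beta redex(es).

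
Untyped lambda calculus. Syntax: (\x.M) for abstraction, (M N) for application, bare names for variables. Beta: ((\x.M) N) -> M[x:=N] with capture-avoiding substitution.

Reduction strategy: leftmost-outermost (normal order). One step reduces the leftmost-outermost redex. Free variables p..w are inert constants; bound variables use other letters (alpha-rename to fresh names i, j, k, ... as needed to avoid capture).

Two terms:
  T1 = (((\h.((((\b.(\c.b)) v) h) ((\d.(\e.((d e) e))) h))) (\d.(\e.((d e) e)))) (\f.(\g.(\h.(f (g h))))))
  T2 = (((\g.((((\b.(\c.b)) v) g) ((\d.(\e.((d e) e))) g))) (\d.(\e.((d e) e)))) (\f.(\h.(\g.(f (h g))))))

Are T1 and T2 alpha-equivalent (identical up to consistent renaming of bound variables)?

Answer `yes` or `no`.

Answer: yes

Derivation:
Term 1: (((\h.((((\b.(\c.b)) v) h) ((\d.(\e.((d e) e))) h))) (\d.(\e.((d e) e)))) (\f.(\g.(\h.(f (g h))))))
Term 2: (((\g.((((\b.(\c.b)) v) g) ((\d.(\e.((d e) e))) g))) (\d.(\e.((d e) e)))) (\f.(\h.(\g.(f (h g))))))
Alpha-equivalence: compare structure up to binder renaming.
Result: True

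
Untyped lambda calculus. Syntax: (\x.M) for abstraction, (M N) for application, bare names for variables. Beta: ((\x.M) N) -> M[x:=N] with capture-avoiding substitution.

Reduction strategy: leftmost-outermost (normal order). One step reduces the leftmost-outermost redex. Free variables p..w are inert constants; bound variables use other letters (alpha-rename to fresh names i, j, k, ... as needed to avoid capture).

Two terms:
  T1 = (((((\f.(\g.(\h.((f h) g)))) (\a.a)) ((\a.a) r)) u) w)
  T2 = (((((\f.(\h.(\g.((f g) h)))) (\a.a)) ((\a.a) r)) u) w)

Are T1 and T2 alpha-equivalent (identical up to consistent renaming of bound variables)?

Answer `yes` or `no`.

Answer: yes

Derivation:
Term 1: (((((\f.(\g.(\h.((f h) g)))) (\a.a)) ((\a.a) r)) u) w)
Term 2: (((((\f.(\h.(\g.((f g) h)))) (\a.a)) ((\a.a) r)) u) w)
Alpha-equivalence: compare structure up to binder renaming.
Result: True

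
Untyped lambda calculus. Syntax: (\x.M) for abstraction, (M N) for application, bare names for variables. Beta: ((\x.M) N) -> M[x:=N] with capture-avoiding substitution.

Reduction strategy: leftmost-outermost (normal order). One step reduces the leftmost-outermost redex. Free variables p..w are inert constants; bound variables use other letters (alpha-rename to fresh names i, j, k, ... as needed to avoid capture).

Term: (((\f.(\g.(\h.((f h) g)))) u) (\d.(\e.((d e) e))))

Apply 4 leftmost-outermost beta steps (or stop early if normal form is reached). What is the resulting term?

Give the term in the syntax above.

Step 0: (((\f.(\g.(\h.((f h) g)))) u) (\d.(\e.((d e) e))))
Step 1: ((\g.(\h.((u h) g))) (\d.(\e.((d e) e))))
Step 2: (\h.((u h) (\d.(\e.((d e) e)))))
Step 3: (normal form reached)

Answer: (\h.((u h) (\d.(\e.((d e) e)))))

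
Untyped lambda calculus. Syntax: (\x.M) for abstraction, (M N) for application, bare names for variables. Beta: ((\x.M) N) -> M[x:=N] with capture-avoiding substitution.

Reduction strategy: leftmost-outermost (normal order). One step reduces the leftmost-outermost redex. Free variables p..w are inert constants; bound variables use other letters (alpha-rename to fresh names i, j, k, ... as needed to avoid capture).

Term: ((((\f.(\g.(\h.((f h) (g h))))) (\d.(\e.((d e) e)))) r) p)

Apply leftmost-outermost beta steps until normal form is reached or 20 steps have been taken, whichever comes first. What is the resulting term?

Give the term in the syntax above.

Answer: ((p (r p)) (r p))

Derivation:
Step 0: ((((\f.(\g.(\h.((f h) (g h))))) (\d.(\e.((d e) e)))) r) p)
Step 1: (((\g.(\h.(((\d.(\e.((d e) e))) h) (g h)))) r) p)
Step 2: ((\h.(((\d.(\e.((d e) e))) h) (r h))) p)
Step 3: (((\d.(\e.((d e) e))) p) (r p))
Step 4: ((\e.((p e) e)) (r p))
Step 5: ((p (r p)) (r p))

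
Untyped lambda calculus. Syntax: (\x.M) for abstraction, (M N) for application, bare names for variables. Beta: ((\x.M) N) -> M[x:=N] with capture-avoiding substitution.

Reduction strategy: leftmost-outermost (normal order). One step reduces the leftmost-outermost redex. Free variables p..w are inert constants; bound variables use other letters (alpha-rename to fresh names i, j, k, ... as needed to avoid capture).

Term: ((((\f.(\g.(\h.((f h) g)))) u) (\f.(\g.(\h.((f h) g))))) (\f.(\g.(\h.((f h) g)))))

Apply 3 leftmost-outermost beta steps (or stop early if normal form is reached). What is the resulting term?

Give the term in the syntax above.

Answer: ((u (\f.(\g.(\h.((f h) g))))) (\f.(\g.(\h.((f h) g)))))

Derivation:
Step 0: ((((\f.(\g.(\h.((f h) g)))) u) (\f.(\g.(\h.((f h) g))))) (\f.(\g.(\h.((f h) g)))))
Step 1: (((\g.(\h.((u h) g))) (\f.(\g.(\h.((f h) g))))) (\f.(\g.(\h.((f h) g)))))
Step 2: ((\h.((u h) (\f.(\g.(\h.((f h) g)))))) (\f.(\g.(\h.((f h) g)))))
Step 3: ((u (\f.(\g.(\h.((f h) g))))) (\f.(\g.(\h.((f h) g)))))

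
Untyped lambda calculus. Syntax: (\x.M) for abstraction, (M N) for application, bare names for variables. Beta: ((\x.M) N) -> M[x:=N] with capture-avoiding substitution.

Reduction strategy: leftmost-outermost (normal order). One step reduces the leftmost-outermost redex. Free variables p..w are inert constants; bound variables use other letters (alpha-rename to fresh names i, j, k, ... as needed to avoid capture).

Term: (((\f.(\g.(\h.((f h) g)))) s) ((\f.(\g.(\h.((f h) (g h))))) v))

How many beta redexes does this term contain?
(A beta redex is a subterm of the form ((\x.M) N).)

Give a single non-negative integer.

Term: (((\f.(\g.(\h.((f h) g)))) s) ((\f.(\g.(\h.((f h) (g h))))) v))
  Redex: ((\f.(\g.(\h.((f h) g)))) s)
  Redex: ((\f.(\g.(\h.((f h) (g h))))) v)
Total redexes: 2

Answer: 2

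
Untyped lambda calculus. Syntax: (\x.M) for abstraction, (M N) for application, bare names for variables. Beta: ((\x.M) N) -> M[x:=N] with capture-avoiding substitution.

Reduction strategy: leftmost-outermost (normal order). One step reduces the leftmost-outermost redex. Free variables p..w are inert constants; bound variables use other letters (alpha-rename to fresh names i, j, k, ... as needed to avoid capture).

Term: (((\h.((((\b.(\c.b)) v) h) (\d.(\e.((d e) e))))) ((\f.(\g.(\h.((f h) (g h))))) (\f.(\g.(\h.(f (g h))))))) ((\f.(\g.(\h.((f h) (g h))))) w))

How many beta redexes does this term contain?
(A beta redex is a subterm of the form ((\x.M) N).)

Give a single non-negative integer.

Term: (((\h.((((\b.(\c.b)) v) h) (\d.(\e.((d e) e))))) ((\f.(\g.(\h.((f h) (g h))))) (\f.(\g.(\h.(f (g h))))))) ((\f.(\g.(\h.((f h) (g h))))) w))
  Redex: ((\h.((((\b.(\c.b)) v) h) (\d.(\e.((d e) e))))) ((\f.(\g.(\h.((f h) (g h))))) (\f.(\g.(\h.(f (g h)))))))
  Redex: ((\b.(\c.b)) v)
  Redex: ((\f.(\g.(\h.((f h) (g h))))) (\f.(\g.(\h.(f (g h))))))
  Redex: ((\f.(\g.(\h.((f h) (g h))))) w)
Total redexes: 4

Answer: 4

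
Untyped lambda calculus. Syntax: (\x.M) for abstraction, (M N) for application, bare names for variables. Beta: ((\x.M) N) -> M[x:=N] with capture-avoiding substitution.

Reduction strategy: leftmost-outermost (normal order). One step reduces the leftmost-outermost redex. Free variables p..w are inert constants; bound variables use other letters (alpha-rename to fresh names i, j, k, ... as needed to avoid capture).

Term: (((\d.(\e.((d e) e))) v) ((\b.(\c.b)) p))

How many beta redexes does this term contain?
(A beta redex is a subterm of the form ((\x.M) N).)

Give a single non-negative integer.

Term: (((\d.(\e.((d e) e))) v) ((\b.(\c.b)) p))
  Redex: ((\d.(\e.((d e) e))) v)
  Redex: ((\b.(\c.b)) p)
Total redexes: 2

Answer: 2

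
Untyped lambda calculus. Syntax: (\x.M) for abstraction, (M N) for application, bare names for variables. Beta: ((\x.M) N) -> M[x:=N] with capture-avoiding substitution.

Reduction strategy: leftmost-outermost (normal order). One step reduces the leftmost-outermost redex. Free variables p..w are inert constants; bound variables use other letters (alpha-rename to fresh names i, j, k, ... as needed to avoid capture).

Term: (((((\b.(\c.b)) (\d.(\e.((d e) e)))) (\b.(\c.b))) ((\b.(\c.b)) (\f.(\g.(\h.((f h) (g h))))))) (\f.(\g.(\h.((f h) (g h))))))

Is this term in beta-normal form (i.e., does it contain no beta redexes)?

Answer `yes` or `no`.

Answer: no

Derivation:
Term: (((((\b.(\c.b)) (\d.(\e.((d e) e)))) (\b.(\c.b))) ((\b.(\c.b)) (\f.(\g.(\h.((f h) (g h))))))) (\f.(\g.(\h.((f h) (g h))))))
Found 2 beta redex(es).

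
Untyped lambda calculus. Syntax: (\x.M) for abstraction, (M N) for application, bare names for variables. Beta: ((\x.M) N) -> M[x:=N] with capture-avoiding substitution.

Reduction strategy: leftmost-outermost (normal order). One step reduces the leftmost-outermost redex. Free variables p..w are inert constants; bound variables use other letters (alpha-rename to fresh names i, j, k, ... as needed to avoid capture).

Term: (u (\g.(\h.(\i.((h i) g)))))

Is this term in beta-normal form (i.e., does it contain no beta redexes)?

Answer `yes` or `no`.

Term: (u (\g.(\h.(\i.((h i) g)))))
No beta redexes found.

Answer: yes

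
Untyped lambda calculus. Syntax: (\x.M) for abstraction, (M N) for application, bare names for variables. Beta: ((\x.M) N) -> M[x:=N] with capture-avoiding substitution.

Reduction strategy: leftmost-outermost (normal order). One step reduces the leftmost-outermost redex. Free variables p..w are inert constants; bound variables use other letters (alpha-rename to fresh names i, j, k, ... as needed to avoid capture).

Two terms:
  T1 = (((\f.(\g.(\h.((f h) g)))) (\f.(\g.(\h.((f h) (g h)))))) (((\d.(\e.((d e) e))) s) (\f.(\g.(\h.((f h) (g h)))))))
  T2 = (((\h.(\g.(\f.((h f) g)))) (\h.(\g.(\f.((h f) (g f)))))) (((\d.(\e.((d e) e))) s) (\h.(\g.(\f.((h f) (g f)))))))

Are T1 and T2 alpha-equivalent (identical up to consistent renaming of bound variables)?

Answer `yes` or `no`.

Term 1: (((\f.(\g.(\h.((f h) g)))) (\f.(\g.(\h.((f h) (g h)))))) (((\d.(\e.((d e) e))) s) (\f.(\g.(\h.((f h) (g h)))))))
Term 2: (((\h.(\g.(\f.((h f) g)))) (\h.(\g.(\f.((h f) (g f)))))) (((\d.(\e.((d e) e))) s) (\h.(\g.(\f.((h f) (g f)))))))
Alpha-equivalence: compare structure up to binder renaming.
Result: True

Answer: yes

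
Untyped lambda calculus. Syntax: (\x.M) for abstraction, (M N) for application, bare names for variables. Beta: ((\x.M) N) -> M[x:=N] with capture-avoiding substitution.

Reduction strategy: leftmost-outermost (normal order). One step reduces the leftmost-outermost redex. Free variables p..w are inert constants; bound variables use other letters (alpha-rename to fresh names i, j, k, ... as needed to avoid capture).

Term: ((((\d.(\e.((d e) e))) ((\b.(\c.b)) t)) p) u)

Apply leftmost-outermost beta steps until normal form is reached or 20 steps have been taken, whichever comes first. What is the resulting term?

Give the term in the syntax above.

Step 0: ((((\d.(\e.((d e) e))) ((\b.(\c.b)) t)) p) u)
Step 1: (((\e.((((\b.(\c.b)) t) e) e)) p) u)
Step 2: (((((\b.(\c.b)) t) p) p) u)
Step 3: ((((\c.t) p) p) u)
Step 4: ((t p) u)

Answer: ((t p) u)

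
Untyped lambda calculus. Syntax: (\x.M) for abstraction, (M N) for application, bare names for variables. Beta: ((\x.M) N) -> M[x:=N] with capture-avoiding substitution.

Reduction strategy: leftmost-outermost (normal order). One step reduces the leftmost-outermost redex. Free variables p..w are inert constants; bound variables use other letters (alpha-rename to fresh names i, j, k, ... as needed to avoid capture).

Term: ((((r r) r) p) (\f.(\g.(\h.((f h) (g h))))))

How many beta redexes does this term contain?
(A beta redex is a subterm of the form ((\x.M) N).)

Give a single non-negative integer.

Term: ((((r r) r) p) (\f.(\g.(\h.((f h) (g h))))))
  (no redexes)
Total redexes: 0

Answer: 0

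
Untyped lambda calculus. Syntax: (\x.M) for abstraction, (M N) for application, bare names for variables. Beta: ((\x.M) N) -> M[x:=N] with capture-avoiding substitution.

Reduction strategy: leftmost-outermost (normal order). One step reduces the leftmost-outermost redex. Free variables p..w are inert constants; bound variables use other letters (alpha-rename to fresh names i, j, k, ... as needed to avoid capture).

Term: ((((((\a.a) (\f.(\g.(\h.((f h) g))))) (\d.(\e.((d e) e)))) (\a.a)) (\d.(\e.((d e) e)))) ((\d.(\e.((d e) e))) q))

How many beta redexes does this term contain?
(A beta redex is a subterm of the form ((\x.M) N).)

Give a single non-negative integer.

Answer: 2

Derivation:
Term: ((((((\a.a) (\f.(\g.(\h.((f h) g))))) (\d.(\e.((d e) e)))) (\a.a)) (\d.(\e.((d e) e)))) ((\d.(\e.((d e) e))) q))
  Redex: ((\a.a) (\f.(\g.(\h.((f h) g)))))
  Redex: ((\d.(\e.((d e) e))) q)
Total redexes: 2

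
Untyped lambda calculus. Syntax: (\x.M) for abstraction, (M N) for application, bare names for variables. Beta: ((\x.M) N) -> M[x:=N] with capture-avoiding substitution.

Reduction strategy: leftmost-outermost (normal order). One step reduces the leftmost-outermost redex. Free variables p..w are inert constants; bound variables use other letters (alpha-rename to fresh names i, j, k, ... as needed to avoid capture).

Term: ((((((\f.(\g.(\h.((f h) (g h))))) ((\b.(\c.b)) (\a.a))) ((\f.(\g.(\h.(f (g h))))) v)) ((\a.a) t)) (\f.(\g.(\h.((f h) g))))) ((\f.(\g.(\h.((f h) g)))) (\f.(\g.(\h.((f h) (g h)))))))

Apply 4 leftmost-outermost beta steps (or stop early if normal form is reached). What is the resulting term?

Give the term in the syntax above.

Step 0: ((((((\f.(\g.(\h.((f h) (g h))))) ((\b.(\c.b)) (\a.a))) ((\f.(\g.(\h.(f (g h))))) v)) ((\a.a) t)) (\f.(\g.(\h.((f h) g))))) ((\f.(\g.(\h.((f h) g)))) (\f.(\g.(\h.((f h) (g h)))))))
Step 1: (((((\g.(\h.((((\b.(\c.b)) (\a.a)) h) (g h)))) ((\f.(\g.(\h.(f (g h))))) v)) ((\a.a) t)) (\f.(\g.(\h.((f h) g))))) ((\f.(\g.(\h.((f h) g)))) (\f.(\g.(\h.((f h) (g h)))))))
Step 2: ((((\h.((((\b.(\c.b)) (\a.a)) h) (((\f.(\g.(\h.(f (g h))))) v) h))) ((\a.a) t)) (\f.(\g.(\h.((f h) g))))) ((\f.(\g.(\h.((f h) g)))) (\f.(\g.(\h.((f h) (g h)))))))
Step 3: ((((((\b.(\c.b)) (\a.a)) ((\a.a) t)) (((\f.(\g.(\h.(f (g h))))) v) ((\a.a) t))) (\f.(\g.(\h.((f h) g))))) ((\f.(\g.(\h.((f h) g)))) (\f.(\g.(\h.((f h) (g h)))))))
Step 4: (((((\c.(\a.a)) ((\a.a) t)) (((\f.(\g.(\h.(f (g h))))) v) ((\a.a) t))) (\f.(\g.(\h.((f h) g))))) ((\f.(\g.(\h.((f h) g)))) (\f.(\g.(\h.((f h) (g h)))))))

Answer: (((((\c.(\a.a)) ((\a.a) t)) (((\f.(\g.(\h.(f (g h))))) v) ((\a.a) t))) (\f.(\g.(\h.((f h) g))))) ((\f.(\g.(\h.((f h) g)))) (\f.(\g.(\h.((f h) (g h)))))))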